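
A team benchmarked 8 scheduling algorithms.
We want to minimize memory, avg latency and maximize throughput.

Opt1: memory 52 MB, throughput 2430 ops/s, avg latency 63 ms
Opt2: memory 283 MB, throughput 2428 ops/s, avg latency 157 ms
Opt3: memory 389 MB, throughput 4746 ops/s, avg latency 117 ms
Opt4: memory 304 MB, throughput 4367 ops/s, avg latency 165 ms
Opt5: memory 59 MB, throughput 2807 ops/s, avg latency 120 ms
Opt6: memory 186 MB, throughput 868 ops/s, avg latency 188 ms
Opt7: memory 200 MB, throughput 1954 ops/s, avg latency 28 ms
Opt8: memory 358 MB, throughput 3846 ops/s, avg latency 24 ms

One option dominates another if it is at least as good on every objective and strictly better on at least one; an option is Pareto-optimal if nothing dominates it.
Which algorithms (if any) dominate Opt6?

Opt1, Opt5

Opt1: memory 52≤186, throughput 2430≥868, avg latency 63≤188 — dominates Opt6.
Opt5: memory 59≤186, throughput 2807≥868, avg latency 120≤188 — dominates Opt6.
Others (Opt2, Opt3, Opt4, Opt7, Opt8) are each worse than Opt6 on at least one objective.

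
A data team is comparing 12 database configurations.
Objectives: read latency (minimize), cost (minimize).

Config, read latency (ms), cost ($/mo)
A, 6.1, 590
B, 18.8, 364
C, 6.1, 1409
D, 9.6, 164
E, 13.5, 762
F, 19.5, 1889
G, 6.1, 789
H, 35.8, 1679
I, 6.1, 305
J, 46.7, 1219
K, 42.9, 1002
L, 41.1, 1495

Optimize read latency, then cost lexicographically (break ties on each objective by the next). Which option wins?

I

First minimize read latency: best is 6.1, kept {A, C, G, I}.
Then minimize cost: best is 305, kept {I}.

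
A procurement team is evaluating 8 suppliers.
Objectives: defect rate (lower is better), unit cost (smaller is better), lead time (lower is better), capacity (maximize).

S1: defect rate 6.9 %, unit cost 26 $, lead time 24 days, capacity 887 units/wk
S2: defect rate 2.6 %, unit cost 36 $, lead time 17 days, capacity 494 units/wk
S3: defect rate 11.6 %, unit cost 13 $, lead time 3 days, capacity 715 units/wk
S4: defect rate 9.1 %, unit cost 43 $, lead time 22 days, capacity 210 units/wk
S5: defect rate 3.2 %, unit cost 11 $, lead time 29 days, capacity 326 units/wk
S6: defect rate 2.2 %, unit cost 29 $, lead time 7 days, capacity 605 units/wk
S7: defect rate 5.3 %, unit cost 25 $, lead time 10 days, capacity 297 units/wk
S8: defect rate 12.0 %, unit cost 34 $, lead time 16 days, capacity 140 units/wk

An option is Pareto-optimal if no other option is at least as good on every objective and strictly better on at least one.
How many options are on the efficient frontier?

S1: not dominated (best capacity).
S2: dominated by S6 (defect rate 2.2≤2.6, unit cost 29≤36, lead time 7≤17, capacity 605≥494).
S3: not dominated (best lead time).
S4: dominated by S2 (defect rate 2.6≤9.1, unit cost 36≤43, lead time 17≤22, capacity 494≥210).
S5: not dominated (best unit cost).
S6: not dominated (best defect rate).
S7: not dominated.
S8: dominated by S3 (defect rate 11.6≤12.0, unit cost 13≤34, lead time 3≤16, capacity 715≥140).
Pareto-optimal: S1, S3, S5, S6, S7 → 5.

5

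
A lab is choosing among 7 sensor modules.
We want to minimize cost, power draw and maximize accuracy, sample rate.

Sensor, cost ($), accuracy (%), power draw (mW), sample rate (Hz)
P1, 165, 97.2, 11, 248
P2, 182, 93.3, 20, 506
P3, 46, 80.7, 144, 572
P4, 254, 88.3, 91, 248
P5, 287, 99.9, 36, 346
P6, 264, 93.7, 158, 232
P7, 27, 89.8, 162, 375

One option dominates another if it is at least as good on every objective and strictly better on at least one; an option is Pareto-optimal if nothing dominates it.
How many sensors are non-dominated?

P1: not dominated (best power draw).
P2: not dominated.
P3: not dominated (best sample rate).
P4: dominated by P1 (cost 165≤254, accuracy 97.2≥88.3, power draw 11≤91, sample rate 248≥248).
P5: not dominated (best accuracy).
P6: dominated by P1 (cost 165≤264, accuracy 97.2≥93.7, power draw 11≤158, sample rate 248≥232).
P7: not dominated (best cost).
Pareto-optimal: P1, P2, P3, P5, P7 → 5.

5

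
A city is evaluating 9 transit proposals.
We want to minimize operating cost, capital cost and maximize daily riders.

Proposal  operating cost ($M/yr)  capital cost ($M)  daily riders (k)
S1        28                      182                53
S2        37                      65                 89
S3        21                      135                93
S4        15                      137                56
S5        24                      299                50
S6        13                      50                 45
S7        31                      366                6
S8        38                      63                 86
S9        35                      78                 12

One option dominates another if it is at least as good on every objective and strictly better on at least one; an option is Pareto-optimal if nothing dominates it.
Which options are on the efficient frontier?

S2, S3, S4, S6, S8

S1: dominated by S3 (operating cost 21≤28, capital cost 135≤182, daily riders 93≥53).
S2: not dominated.
S3: not dominated (best daily riders).
S4: not dominated.
S5: dominated by S3 (operating cost 21≤24, capital cost 135≤299, daily riders 93≥50).
S6: not dominated (best operating cost).
S7: dominated by S1 (operating cost 28≤31, capital cost 182≤366, daily riders 53≥6).
S8: not dominated.
S9: dominated by S6 (operating cost 13≤35, capital cost 50≤78, daily riders 45≥12).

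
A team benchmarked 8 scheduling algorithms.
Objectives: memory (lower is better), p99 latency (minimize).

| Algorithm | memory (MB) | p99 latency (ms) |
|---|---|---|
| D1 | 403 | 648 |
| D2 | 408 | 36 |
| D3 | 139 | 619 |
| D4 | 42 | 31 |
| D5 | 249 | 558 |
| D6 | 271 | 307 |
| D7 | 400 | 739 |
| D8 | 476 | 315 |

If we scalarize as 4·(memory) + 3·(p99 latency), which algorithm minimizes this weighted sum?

D4

D1: 4·403 + 3·648 = 3556
D2: 4·408 + 3·36 = 1740
D3: 4·139 + 3·619 = 2413
D4: 4·42 + 3·31 = 261
D5: 4·249 + 3·558 = 2670
D6: 4·271 + 3·307 = 2005
D7: 4·400 + 3·739 = 3817
D8: 4·476 + 3·315 = 2849
Lowest: D4 at 261.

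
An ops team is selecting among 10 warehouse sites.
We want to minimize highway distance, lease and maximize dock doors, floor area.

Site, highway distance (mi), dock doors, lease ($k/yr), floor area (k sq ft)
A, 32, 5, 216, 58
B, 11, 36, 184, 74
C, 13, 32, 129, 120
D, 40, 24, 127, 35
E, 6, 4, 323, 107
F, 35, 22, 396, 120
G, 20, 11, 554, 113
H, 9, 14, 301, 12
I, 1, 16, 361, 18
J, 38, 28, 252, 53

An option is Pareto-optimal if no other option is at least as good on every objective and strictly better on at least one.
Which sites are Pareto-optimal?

A: dominated by B (highway distance 11≤32, dock doors 36≥5, lease 184≤216, floor area 74≥58).
B: not dominated (best dock doors).
C: not dominated.
D: not dominated (best lease).
E: not dominated.
F: dominated by C (highway distance 13≤35, dock doors 32≥22, lease 129≤396, floor area 120≥120).
G: dominated by C (highway distance 13≤20, dock doors 32≥11, lease 129≤554, floor area 120≥113).
H: not dominated.
I: not dominated (best highway distance).
J: dominated by B (highway distance 11≤38, dock doors 36≥28, lease 184≤252, floor area 74≥53).

B, C, D, E, H, I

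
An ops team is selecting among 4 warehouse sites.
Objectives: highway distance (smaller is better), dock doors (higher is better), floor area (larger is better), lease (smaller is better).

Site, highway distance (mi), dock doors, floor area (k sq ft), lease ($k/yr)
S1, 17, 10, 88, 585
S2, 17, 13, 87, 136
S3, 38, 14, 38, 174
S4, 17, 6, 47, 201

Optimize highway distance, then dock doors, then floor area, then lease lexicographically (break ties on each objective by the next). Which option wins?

First minimize highway distance: best is 17, kept {S1, S2, S4}.
Then maximize dock doors: best is 13, kept {S2}.

S2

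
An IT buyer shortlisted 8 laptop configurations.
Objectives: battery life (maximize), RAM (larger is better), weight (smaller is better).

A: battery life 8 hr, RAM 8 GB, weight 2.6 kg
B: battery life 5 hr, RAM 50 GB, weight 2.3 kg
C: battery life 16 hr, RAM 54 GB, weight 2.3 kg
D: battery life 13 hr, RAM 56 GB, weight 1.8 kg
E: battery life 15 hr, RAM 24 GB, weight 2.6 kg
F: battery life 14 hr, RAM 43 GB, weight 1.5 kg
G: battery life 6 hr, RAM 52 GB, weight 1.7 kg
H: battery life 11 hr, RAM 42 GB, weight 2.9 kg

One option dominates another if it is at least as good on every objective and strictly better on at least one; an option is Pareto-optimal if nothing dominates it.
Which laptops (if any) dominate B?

C, D, G

C: battery life 16≥5, RAM 54≥50, weight 2.3≤2.3 — dominates B.
D: battery life 13≥5, RAM 56≥50, weight 1.8≤2.3 — dominates B.
G: battery life 6≥5, RAM 52≥50, weight 1.7≤2.3 — dominates B.
Others (A, E, F, H) are each worse than B on at least one objective.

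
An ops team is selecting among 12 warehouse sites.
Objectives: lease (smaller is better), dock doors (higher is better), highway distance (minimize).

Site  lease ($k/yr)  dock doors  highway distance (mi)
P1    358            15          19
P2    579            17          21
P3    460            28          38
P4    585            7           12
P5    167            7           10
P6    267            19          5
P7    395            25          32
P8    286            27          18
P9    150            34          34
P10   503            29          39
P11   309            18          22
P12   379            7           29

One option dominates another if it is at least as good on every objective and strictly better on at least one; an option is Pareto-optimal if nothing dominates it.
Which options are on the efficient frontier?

P5, P6, P8, P9

P1: dominated by P6 (lease 267≤358, dock doors 19≥15, highway distance 5≤19).
P2: dominated by P6 (lease 267≤579, dock doors 19≥17, highway distance 5≤21).
P3: dominated by P9 (lease 150≤460, dock doors 34≥28, highway distance 34≤38).
P4: dominated by P5 (lease 167≤585, dock doors 7≥7, highway distance 10≤12).
P5: not dominated.
P6: not dominated (best highway distance).
P7: dominated by P8 (lease 286≤395, dock doors 27≥25, highway distance 18≤32).
P8: not dominated.
P9: not dominated (best lease).
P10: dominated by P9 (lease 150≤503, dock doors 34≥29, highway distance 34≤39).
P11: dominated by P6 (lease 267≤309, dock doors 19≥18, highway distance 5≤22).
P12: dominated by P1 (lease 358≤379, dock doors 15≥7, highway distance 19≤29).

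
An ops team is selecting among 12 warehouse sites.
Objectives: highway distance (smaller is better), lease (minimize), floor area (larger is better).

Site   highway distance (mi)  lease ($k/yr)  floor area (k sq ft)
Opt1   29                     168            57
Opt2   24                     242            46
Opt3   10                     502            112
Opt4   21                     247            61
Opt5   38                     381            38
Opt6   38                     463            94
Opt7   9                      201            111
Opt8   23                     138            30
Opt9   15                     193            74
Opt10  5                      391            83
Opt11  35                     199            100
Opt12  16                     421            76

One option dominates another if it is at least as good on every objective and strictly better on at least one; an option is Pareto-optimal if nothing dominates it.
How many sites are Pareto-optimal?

Opt1: not dominated.
Opt2: dominated by Opt7 (highway distance 9≤24, lease 201≤242, floor area 111≥46).
Opt3: not dominated (best floor area).
Opt4: dominated by Opt7 (highway distance 9≤21, lease 201≤247, floor area 111≥61).
Opt5: dominated by Opt1 (highway distance 29≤38, lease 168≤381, floor area 57≥38).
Opt6: dominated by Opt7 (highway distance 9≤38, lease 201≤463, floor area 111≥94).
Opt7: not dominated.
Opt8: not dominated (best lease).
Opt9: not dominated.
Opt10: not dominated (best highway distance).
Opt11: not dominated.
Opt12: dominated by Opt7 (highway distance 9≤16, lease 201≤421, floor area 111≥76).
Pareto-optimal: Opt1, Opt3, Opt7, Opt8, Opt9, Opt10, Opt11 → 7.

7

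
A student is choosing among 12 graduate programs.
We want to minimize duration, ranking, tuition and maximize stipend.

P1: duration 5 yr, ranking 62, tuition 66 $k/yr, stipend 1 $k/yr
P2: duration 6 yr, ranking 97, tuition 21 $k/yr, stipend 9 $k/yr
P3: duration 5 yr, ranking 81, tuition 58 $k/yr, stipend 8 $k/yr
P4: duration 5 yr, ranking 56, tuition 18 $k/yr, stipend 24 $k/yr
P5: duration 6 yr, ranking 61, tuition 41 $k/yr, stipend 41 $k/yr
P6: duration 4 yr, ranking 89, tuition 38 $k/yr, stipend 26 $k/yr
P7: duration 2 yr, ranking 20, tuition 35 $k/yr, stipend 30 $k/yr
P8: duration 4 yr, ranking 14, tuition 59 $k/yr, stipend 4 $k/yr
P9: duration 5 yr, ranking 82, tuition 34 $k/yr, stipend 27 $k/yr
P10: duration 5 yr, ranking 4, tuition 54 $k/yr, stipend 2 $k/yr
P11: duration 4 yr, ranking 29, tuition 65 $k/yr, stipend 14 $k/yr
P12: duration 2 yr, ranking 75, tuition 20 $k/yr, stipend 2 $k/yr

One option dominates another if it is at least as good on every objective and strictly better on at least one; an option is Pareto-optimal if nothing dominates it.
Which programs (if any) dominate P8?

none

P1: worse on duration (5 vs 4).
P2: worse on duration (6 vs 4).
P3: worse on duration (5 vs 4).
P4: worse on duration (5 vs 4).
P5: worse on duration (6 vs 4).
P6: worse on ranking (89 vs 14).
P7: worse on ranking (20 vs 14).
P9: worse on duration (5 vs 4).
P10: worse on duration (5 vs 4).
P11: worse on ranking (29 vs 14).
P12: worse on ranking (75 vs 14).
No option dominates P8.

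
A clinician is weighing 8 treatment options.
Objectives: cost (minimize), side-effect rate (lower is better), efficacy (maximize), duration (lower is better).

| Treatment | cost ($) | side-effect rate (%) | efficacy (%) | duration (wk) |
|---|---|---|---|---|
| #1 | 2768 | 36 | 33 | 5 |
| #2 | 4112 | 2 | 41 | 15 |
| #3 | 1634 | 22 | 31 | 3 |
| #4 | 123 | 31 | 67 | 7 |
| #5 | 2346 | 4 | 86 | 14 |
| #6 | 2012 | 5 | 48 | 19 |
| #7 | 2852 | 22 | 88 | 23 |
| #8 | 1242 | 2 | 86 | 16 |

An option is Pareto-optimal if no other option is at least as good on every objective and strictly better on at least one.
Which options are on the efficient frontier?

#1: not dominated.
#2: not dominated.
#3: not dominated (best duration).
#4: not dominated (best cost).
#5: not dominated.
#6: dominated by #8 (cost 1242≤2012, side-effect rate 2≤5, efficacy 86≥48, duration 16≤19).
#7: not dominated (best efficacy).
#8: not dominated.

#1, #2, #3, #4, #5, #7, #8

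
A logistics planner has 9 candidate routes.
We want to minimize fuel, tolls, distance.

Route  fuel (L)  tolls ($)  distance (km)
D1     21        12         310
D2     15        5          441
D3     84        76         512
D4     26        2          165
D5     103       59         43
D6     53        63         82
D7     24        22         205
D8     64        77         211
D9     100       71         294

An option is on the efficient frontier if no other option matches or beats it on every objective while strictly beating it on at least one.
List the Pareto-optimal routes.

D1: not dominated.
D2: not dominated (best fuel).
D3: dominated by D1 (fuel 21≤84, tolls 12≤76, distance 310≤512).
D4: not dominated (best tolls).
D5: not dominated (best distance).
D6: not dominated.
D7: not dominated.
D8: dominated by D4 (fuel 26≤64, tolls 2≤77, distance 165≤211).
D9: dominated by D4 (fuel 26≤100, tolls 2≤71, distance 165≤294).

D1, D2, D4, D5, D6, D7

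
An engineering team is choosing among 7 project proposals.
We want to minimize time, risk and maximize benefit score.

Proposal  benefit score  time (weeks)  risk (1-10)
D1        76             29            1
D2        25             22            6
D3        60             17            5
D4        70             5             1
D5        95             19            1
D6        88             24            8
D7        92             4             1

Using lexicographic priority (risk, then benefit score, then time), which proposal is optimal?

D5

First minimize risk: best is 1, kept {D1, D4, D5, D7}.
Then maximize benefit score: best is 95, kept {D5}.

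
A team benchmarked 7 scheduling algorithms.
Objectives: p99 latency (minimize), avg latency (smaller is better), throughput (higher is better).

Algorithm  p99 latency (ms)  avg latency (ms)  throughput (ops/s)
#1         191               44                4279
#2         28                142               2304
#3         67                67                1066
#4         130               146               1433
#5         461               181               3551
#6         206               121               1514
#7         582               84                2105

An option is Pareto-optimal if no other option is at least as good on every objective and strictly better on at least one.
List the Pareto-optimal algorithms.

#1, #2, #3

#1: not dominated (best avg latency).
#2: not dominated (best p99 latency).
#3: not dominated.
#4: dominated by #2 (p99 latency 28≤130, avg latency 142≤146, throughput 2304≥1433).
#5: dominated by #1 (p99 latency 191≤461, avg latency 44≤181, throughput 4279≥3551).
#6: dominated by #1 (p99 latency 191≤206, avg latency 44≤121, throughput 4279≥1514).
#7: dominated by #1 (p99 latency 191≤582, avg latency 44≤84, throughput 4279≥2105).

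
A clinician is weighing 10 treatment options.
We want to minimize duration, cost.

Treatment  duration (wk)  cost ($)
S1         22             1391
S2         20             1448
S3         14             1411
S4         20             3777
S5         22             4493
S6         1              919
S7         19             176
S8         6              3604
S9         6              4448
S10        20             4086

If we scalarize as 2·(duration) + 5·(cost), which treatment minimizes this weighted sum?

S7

S1: 2·22 + 5·1391 = 6999
S2: 2·20 + 5·1448 = 7280
S3: 2·14 + 5·1411 = 7083
S4: 2·20 + 5·3777 = 18925
S5: 2·22 + 5·4493 = 22509
S6: 2·1 + 5·919 = 4597
S7: 2·19 + 5·176 = 918
S8: 2·6 + 5·3604 = 18032
S9: 2·6 + 5·4448 = 22252
S10: 2·20 + 5·4086 = 20470
Lowest: S7 at 918.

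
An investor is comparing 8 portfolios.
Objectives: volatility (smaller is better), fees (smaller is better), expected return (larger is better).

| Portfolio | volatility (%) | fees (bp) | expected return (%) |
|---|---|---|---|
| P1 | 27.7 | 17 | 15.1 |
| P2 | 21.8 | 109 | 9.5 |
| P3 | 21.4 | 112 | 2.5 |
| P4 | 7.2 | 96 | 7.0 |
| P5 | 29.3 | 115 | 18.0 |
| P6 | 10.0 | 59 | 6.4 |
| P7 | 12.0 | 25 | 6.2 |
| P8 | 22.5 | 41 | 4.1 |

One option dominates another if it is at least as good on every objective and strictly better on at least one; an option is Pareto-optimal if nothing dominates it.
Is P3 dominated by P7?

Yes

P7 vs P3: volatility 12.0≤21.4, fees 25≤112, expected return 6.2≥2.5 — P7 is at least as good on every objective with at least one strict improvement.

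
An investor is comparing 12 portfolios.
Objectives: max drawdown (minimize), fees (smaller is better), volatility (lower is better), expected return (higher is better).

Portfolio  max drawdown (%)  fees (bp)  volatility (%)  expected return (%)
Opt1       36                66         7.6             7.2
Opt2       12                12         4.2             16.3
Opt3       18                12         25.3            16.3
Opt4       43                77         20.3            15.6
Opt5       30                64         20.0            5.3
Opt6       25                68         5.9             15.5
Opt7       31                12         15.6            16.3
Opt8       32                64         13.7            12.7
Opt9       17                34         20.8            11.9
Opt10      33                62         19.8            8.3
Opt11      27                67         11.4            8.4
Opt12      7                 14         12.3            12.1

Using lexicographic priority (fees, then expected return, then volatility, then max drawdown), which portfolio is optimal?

First minimize fees: best is 12, kept {Opt2, Opt3, Opt7}.
Then maximize expected return: best is 16.3, kept {Opt2, Opt3, Opt7}.
Then minimize volatility: best is 4.2, kept {Opt2}.

Opt2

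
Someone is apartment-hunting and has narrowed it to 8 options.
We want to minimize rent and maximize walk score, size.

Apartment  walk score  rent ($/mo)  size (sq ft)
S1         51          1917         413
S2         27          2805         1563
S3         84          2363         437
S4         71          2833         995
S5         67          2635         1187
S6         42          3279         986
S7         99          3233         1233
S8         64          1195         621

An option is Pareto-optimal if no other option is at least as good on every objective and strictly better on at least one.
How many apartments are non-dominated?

6

S1: dominated by S8 (walk score 64≥51, rent 1195≤1917, size 621≥413).
S2: not dominated (best size).
S3: not dominated.
S4: not dominated.
S5: not dominated.
S6: dominated by S4 (walk score 71≥42, rent 2833≤3279, size 995≥986).
S7: not dominated (best walk score).
S8: not dominated (best rent).
Pareto-optimal: S2, S3, S4, S5, S7, S8 → 6.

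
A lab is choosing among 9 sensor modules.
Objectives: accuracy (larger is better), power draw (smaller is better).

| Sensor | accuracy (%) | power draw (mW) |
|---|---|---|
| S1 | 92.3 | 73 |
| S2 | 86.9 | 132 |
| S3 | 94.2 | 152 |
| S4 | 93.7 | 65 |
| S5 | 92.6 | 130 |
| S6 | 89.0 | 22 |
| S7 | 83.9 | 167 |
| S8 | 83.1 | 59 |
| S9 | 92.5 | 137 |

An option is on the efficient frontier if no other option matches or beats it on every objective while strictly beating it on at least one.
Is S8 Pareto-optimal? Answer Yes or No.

No

S6 vs S8: accuracy 89.0≥83.1, power draw 22≤59 — S6 is at least as good on every objective and strictly better on at least one, so S6 dominates S8.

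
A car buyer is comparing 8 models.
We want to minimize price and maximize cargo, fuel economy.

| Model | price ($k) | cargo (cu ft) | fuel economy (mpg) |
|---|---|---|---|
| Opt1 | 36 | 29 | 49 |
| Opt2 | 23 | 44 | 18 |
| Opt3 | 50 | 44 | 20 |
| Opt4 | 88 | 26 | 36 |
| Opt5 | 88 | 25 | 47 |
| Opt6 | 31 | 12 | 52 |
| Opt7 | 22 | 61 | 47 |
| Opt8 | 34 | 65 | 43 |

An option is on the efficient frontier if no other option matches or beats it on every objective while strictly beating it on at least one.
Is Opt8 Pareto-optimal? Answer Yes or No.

Yes

Opt1: worse on price (36 vs 34).
Opt2: worse on cargo (44 vs 65).
Opt3: worse on price (50 vs 34).
Opt4: worse on price (88 vs 34).
Opt5: worse on price (88 vs 34).
Opt6: worse on cargo (12 vs 65).
Opt7: worse on cargo (61 vs 65).
No option is at least as good as Opt8 on every objective and strictly better on one.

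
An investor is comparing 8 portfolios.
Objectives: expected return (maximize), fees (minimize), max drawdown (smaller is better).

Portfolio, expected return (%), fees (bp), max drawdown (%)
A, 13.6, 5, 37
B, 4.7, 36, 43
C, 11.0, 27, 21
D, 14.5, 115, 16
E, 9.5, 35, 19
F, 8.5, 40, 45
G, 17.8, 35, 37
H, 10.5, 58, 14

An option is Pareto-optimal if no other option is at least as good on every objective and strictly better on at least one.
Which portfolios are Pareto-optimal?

A, C, D, E, G, H

A: not dominated (best fees).
B: dominated by A (expected return 13.6≥4.7, fees 5≤36, max drawdown 37≤43).
C: not dominated.
D: not dominated.
E: not dominated.
F: dominated by A (expected return 13.6≥8.5, fees 5≤40, max drawdown 37≤45).
G: not dominated (best expected return).
H: not dominated (best max drawdown).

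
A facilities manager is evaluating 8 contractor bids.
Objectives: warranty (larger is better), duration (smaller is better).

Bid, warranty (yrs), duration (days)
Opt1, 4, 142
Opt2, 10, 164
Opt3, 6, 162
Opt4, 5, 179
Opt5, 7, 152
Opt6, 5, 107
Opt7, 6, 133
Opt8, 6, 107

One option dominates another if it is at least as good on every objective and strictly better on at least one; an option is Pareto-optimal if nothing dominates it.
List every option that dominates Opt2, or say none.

none

Opt1: worse on warranty (4 vs 10).
Opt3: worse on warranty (6 vs 10).
Opt4: worse on warranty (5 vs 10).
Opt5: worse on warranty (7 vs 10).
Opt6: worse on warranty (5 vs 10).
Opt7: worse on warranty (6 vs 10).
Opt8: worse on warranty (6 vs 10).
No option dominates Opt2.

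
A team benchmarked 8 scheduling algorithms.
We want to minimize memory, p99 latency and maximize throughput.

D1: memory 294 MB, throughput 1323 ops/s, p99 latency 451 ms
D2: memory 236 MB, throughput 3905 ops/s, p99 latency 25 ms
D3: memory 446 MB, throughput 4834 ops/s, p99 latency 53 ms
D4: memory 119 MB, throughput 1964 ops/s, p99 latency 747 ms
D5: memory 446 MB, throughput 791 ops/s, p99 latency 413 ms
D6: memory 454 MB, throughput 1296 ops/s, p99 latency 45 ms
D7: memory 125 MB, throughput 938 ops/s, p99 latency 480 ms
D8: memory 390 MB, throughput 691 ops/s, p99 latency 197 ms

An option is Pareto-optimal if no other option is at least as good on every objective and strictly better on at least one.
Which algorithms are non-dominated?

D2, D3, D4, D7

D1: dominated by D2 (memory 236≤294, throughput 3905≥1323, p99 latency 25≤451).
D2: not dominated (best p99 latency).
D3: not dominated (best throughput).
D4: not dominated (best memory).
D5: dominated by D2 (memory 236≤446, throughput 3905≥791, p99 latency 25≤413).
D6: dominated by D2 (memory 236≤454, throughput 3905≥1296, p99 latency 25≤45).
D7: not dominated.
D8: dominated by D2 (memory 236≤390, throughput 3905≥691, p99 latency 25≤197).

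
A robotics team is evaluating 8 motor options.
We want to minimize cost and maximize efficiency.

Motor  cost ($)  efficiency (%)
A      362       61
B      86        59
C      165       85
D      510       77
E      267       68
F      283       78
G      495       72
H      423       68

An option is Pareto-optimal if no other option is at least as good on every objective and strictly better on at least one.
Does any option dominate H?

Yes

C vs H: cost 165≤423, efficiency 85≥68 — C is at least as good on every objective and strictly better on at least one, so C dominates H.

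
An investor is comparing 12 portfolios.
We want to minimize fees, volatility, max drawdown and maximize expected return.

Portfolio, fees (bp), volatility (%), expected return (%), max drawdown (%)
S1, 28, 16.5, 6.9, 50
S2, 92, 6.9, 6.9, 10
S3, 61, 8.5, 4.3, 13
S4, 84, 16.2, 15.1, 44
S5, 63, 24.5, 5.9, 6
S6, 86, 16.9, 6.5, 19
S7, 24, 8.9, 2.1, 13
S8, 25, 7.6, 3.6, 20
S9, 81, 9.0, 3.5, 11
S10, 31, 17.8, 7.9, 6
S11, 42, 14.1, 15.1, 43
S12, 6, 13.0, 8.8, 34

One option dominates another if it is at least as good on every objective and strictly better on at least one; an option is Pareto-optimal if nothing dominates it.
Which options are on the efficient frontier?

S1: dominated by S12 (fees 6≤28, volatility 13.0≤16.5, expected return 8.8≥6.9, max drawdown 34≤50).
S2: not dominated (best volatility).
S3: not dominated.
S4: dominated by S11 (fees 42≤84, volatility 14.1≤16.2, expected return 15.1≥15.1, max drawdown 43≤44).
S5: dominated by S10 (fees 31≤63, volatility 17.8≤24.5, expected return 7.9≥5.9, max drawdown 6≤6).
S6: not dominated.
S7: not dominated.
S8: not dominated.
S9: not dominated.
S10: not dominated.
S11: not dominated.
S12: not dominated (best fees).

S2, S3, S6, S7, S8, S9, S10, S11, S12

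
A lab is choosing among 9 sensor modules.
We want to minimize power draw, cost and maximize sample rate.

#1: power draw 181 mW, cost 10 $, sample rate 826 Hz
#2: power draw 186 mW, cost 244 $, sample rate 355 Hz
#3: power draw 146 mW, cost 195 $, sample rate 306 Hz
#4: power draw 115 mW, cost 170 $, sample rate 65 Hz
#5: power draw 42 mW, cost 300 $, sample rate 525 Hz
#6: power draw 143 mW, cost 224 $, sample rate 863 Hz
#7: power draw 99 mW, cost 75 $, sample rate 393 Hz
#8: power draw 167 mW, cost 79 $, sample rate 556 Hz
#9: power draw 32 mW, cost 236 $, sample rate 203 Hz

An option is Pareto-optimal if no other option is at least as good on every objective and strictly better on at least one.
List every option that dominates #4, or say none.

#7: power draw 99≤115, cost 75≤170, sample rate 393≥65 — dominates #4.
Others (#1, #2, #3, #5, #6, #8, #9) are each worse than #4 on at least one objective.

#7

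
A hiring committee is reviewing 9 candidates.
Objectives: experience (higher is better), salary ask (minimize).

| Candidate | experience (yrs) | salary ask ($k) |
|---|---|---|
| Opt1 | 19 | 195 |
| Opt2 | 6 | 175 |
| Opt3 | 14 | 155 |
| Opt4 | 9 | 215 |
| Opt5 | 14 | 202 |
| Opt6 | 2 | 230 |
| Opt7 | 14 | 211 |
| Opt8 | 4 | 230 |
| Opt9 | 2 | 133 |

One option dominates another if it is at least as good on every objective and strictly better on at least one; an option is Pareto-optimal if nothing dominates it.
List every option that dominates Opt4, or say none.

Opt1: experience 19≥9, salary ask 195≤215 — dominates Opt4.
Opt3: experience 14≥9, salary ask 155≤215 — dominates Opt4.
Opt5: experience 14≥9, salary ask 202≤215 — dominates Opt4.
Opt7: experience 14≥9, salary ask 211≤215 — dominates Opt4.
Others (Opt2, Opt6, Opt8, Opt9) are each worse than Opt4 on at least one objective.

Opt1, Opt3, Opt5, Opt7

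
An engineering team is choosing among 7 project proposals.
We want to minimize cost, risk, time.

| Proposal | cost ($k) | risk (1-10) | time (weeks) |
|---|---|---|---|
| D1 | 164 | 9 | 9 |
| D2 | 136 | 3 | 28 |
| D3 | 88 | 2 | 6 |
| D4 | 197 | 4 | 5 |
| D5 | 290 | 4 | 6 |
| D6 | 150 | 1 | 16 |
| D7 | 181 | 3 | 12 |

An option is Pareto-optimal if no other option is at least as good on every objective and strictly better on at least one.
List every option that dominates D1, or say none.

D3

D3: cost 88≤164, risk 2≤9, time 6≤9 — dominates D1.
Others (D2, D4, D5, D6, D7) are each worse than D1 on at least one objective.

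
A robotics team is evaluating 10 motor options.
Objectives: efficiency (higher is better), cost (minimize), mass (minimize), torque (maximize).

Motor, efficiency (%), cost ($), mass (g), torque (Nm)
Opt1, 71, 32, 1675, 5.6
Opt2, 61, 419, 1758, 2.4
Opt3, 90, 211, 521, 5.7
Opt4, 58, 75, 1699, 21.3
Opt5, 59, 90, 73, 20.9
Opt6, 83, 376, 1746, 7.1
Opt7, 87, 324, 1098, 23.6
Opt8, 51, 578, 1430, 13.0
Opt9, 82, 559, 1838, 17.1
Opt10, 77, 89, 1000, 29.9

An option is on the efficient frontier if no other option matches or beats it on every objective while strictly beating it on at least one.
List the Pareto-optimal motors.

Opt1, Opt3, Opt4, Opt5, Opt7, Opt10

Opt1: not dominated (best cost).
Opt2: dominated by Opt1 (efficiency 71≥61, cost 32≤419, mass 1675≤1758, torque 5.6≥2.4).
Opt3: not dominated (best efficiency).
Opt4: not dominated.
Opt5: not dominated (best mass).
Opt6: dominated by Opt7 (efficiency 87≥83, cost 324≤376, mass 1098≤1746, torque 23.6≥7.1).
Opt7: not dominated.
Opt8: dominated by Opt5 (efficiency 59≥51, cost 90≤578, mass 73≤1430, torque 20.9≥13.0).
Opt9: dominated by Opt7 (efficiency 87≥82, cost 324≤559, mass 1098≤1838, torque 23.6≥17.1).
Opt10: not dominated (best torque).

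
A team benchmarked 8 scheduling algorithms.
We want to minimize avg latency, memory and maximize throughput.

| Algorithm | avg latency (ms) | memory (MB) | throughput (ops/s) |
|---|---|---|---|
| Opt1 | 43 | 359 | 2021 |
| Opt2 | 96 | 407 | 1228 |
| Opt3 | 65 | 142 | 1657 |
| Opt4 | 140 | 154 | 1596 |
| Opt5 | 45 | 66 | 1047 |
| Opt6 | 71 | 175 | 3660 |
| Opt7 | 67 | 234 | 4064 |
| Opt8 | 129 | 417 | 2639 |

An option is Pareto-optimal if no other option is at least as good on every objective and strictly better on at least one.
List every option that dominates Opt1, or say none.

Opt2: worse on avg latency (96 vs 43).
Opt3: worse on avg latency (65 vs 43).
Opt4: worse on avg latency (140 vs 43).
Opt5: worse on avg latency (45 vs 43).
Opt6: worse on avg latency (71 vs 43).
Opt7: worse on avg latency (67 vs 43).
Opt8: worse on avg latency (129 vs 43).
No option dominates Opt1.

none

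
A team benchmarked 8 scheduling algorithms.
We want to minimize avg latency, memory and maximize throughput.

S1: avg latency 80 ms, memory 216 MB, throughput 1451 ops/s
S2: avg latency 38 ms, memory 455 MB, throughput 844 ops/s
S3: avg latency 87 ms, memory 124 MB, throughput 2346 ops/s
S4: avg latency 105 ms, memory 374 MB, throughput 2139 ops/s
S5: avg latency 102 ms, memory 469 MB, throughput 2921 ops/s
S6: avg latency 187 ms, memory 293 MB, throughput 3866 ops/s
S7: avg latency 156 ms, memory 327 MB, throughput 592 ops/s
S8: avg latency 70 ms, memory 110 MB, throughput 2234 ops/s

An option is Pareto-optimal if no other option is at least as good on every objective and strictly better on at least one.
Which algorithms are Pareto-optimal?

S1: dominated by S8 (avg latency 70≤80, memory 110≤216, throughput 2234≥1451).
S2: not dominated (best avg latency).
S3: not dominated.
S4: dominated by S3 (avg latency 87≤105, memory 124≤374, throughput 2346≥2139).
S5: not dominated.
S6: not dominated (best throughput).
S7: dominated by S1 (avg latency 80≤156, memory 216≤327, throughput 1451≥592).
S8: not dominated (best memory).

S2, S3, S5, S6, S8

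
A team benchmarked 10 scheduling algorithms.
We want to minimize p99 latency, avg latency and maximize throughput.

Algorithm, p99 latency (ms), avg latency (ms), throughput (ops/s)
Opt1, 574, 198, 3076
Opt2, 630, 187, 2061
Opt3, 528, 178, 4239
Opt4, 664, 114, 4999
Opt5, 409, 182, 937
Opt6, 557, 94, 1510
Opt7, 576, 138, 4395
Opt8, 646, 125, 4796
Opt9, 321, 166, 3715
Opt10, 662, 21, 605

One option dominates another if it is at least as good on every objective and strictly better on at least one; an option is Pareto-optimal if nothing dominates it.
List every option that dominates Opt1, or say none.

Opt3, Opt9

Opt3: p99 latency 528≤574, avg latency 178≤198, throughput 4239≥3076 — dominates Opt1.
Opt9: p99 latency 321≤574, avg latency 166≤198, throughput 3715≥3076 — dominates Opt1.
Others (Opt2, Opt4, Opt5, Opt6, Opt7, Opt8, Opt10) are each worse than Opt1 on at least one objective.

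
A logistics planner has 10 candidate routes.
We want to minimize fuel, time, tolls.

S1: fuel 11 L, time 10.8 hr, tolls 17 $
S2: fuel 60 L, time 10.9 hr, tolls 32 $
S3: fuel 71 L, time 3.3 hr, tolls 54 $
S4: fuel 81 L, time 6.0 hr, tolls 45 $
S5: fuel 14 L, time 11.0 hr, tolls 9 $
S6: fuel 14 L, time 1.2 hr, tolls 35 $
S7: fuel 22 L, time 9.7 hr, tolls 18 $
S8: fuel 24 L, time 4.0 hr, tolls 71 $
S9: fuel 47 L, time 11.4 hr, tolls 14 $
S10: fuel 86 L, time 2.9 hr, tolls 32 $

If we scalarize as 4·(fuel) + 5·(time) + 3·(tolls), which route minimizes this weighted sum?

S5

S1: 4·11 + 5·10.8 + 3·17 = 149.0
S2: 4·60 + 5·10.9 + 3·32 = 390.5
S3: 4·71 + 5·3.3 + 3·54 = 462.5
S4: 4·81 + 5·6.0 + 3·45 = 489.0
S5: 4·14 + 5·11.0 + 3·9 = 138.0
S6: 4·14 + 5·1.2 + 3·35 = 167.0
S7: 4·22 + 5·9.7 + 3·18 = 190.5
S8: 4·24 + 5·4.0 + 3·71 = 329.0
S9: 4·47 + 5·11.4 + 3·14 = 287.0
S10: 4·86 + 5·2.9 + 3·32 = 454.5
Lowest: S5 at 138.0.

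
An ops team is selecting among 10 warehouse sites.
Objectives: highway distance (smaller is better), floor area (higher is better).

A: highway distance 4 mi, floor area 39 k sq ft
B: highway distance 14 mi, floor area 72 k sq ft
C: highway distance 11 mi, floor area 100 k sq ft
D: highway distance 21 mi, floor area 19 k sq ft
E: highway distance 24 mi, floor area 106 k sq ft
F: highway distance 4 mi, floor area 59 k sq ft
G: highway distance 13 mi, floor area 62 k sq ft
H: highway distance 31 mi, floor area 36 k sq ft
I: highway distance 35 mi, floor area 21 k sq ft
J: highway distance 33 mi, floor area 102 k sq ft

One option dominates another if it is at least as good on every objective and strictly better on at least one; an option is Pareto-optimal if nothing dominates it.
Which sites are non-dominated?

C, E, F

A: dominated by F (highway distance 4≤4, floor area 59≥39).
B: dominated by C (highway distance 11≤14, floor area 100≥72).
C: not dominated.
D: dominated by A (highway distance 4≤21, floor area 39≥19).
E: not dominated (best floor area).
F: not dominated.
G: dominated by C (highway distance 11≤13, floor area 100≥62).
H: dominated by A (highway distance 4≤31, floor area 39≥36).
I: dominated by A (highway distance 4≤35, floor area 39≥21).
J: dominated by E (highway distance 24≤33, floor area 106≥102).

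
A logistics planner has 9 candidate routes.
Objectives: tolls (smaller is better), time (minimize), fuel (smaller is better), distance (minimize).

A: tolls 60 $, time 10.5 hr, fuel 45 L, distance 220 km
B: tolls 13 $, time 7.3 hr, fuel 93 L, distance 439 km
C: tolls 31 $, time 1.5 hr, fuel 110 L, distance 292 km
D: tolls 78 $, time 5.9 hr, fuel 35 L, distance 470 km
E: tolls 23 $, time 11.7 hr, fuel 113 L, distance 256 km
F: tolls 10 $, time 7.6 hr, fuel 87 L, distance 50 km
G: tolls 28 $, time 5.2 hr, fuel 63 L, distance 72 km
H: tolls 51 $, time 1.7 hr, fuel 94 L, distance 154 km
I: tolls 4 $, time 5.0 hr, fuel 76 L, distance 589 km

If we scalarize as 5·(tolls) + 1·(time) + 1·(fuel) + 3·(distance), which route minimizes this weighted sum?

F

A: 5·60 + 1·10.5 + 1·45 + 3·220 = 1015.5
B: 5·13 + 1·7.3 + 1·93 + 3·439 = 1482.3
C: 5·31 + 1·1.5 + 1·110 + 3·292 = 1142.5
D: 5·78 + 1·5.9 + 1·35 + 3·470 = 1840.9
E: 5·23 + 1·11.7 + 1·113 + 3·256 = 1007.7
F: 5·10 + 1·7.6 + 1·87 + 3·50 = 294.6
G: 5·28 + 1·5.2 + 1·63 + 3·72 = 424.2
H: 5·51 + 1·1.7 + 1·94 + 3·154 = 812.7
I: 5·4 + 1·5.0 + 1·76 + 3·589 = 1868.0
Lowest: F at 294.6.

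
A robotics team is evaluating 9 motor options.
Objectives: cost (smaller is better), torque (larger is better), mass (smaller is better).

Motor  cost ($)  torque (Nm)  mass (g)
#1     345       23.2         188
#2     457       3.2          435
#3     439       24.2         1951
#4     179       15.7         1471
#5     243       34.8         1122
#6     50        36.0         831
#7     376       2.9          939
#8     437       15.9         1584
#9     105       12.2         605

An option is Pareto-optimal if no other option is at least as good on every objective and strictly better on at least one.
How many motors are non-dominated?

#1: not dominated (best mass).
#2: dominated by #1 (cost 345≤457, torque 23.2≥3.2, mass 188≤435).
#3: dominated by #5 (cost 243≤439, torque 34.8≥24.2, mass 1122≤1951).
#4: dominated by #6 (cost 50≤179, torque 36.0≥15.7, mass 831≤1471).
#5: dominated by #6 (cost 50≤243, torque 36.0≥34.8, mass 831≤1122).
#6: not dominated (best cost).
#7: dominated by #1 (cost 345≤376, torque 23.2≥2.9, mass 188≤939).
#8: dominated by #1 (cost 345≤437, torque 23.2≥15.9, mass 188≤1584).
#9: not dominated.
Pareto-optimal: #1, #6, #9 → 3.

3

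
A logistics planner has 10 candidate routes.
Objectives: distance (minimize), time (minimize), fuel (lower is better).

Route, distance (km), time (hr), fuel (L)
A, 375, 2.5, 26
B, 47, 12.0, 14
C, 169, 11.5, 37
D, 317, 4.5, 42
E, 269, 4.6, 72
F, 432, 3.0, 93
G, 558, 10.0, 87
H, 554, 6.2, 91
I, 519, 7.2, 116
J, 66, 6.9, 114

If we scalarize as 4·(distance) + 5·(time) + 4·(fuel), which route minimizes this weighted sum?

B

A: 4·375 + 5·2.5 + 4·26 = 1616.5
B: 4·47 + 5·12.0 + 4·14 = 304.0
C: 4·169 + 5·11.5 + 4·37 = 881.5
D: 4·317 + 5·4.5 + 4·42 = 1458.5
E: 4·269 + 5·4.6 + 4·72 = 1387.0
F: 4·432 + 5·3.0 + 4·93 = 2115.0
G: 4·558 + 5·10.0 + 4·87 = 2630.0
H: 4·554 + 5·6.2 + 4·91 = 2611.0
I: 4·519 + 5·7.2 + 4·116 = 2576.0
J: 4·66 + 5·6.9 + 4·114 = 754.5
Lowest: B at 304.0.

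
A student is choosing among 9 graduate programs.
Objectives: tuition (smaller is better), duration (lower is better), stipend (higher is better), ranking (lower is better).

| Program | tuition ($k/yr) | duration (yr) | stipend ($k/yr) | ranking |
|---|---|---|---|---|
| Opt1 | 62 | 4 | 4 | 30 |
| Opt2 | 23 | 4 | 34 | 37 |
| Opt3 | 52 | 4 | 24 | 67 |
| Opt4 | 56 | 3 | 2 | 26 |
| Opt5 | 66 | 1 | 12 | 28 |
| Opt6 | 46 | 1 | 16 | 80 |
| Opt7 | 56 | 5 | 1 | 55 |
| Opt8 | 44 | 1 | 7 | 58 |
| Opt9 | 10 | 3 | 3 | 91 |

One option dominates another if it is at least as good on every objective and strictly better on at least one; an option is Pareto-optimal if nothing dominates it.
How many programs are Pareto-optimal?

Opt1: not dominated.
Opt2: not dominated (best stipend).
Opt3: dominated by Opt2 (tuition 23≤52, duration 4≤4, stipend 34≥24, ranking 37≤67).
Opt4: not dominated (best ranking).
Opt5: not dominated.
Opt6: not dominated.
Opt7: dominated by Opt2 (tuition 23≤56, duration 4≤5, stipend 34≥1, ranking 37≤55).
Opt8: not dominated.
Opt9: not dominated (best tuition).
Pareto-optimal: Opt1, Opt2, Opt4, Opt5, Opt6, Opt8, Opt9 → 7.

7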